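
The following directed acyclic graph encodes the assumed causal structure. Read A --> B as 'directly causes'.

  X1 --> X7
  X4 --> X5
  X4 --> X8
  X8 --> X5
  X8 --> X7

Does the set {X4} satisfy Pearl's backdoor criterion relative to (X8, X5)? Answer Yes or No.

Backdoor paths from X8 to X5 (paths whose first edge points into X8):
  P1: X8 <- X4 -> X5
Condition 1 (no descendant of X8 in the set): holds — descendants of X8 are {X5, X7}; none are in {X4}.
Condition 2 (every backdoor path blocked by {X4}):
  P1: blocked at fork node X4 ∈ conditioning set.
{X4} satisfies the backdoor criterion.

Yes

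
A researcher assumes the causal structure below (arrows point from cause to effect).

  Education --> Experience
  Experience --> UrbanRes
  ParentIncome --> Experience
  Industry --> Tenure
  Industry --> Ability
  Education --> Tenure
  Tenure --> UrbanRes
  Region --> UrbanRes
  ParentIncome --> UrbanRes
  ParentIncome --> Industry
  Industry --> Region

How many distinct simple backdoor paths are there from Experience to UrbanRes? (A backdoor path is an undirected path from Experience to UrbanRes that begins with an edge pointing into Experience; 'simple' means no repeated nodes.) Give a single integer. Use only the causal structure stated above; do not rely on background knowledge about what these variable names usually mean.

A backdoor path from Experience to UrbanRes is any simple undirected path whose first edge points into Experience (i.e. leaves Experience via a parent).
Parents of Experience: {Education, ParentIncome}.
Enumerating:
  P1: Experience <- ParentIncome -> Industry -> Region -> UrbanRes
  P2: Experience <- ParentIncome -> Industry -> Tenure -> UrbanRes
  P3: Experience <- ParentIncome -> UrbanRes
  P4: Experience <- Education -> Tenure <- Industry <- ParentIncome -> UrbanRes
  P5: Experience <- Education -> Tenure <- Industry -> Region -> UrbanRes
  P6: Experience <- Education -> Tenure -> UrbanRes
That exhausts the simple backdoor paths. Count: 6.

6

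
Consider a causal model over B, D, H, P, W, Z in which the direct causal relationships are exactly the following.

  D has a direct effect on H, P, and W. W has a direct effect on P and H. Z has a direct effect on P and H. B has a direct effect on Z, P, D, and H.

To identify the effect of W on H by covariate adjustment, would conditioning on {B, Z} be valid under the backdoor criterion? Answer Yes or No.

No

Backdoor paths from W to H (paths whose first edge points into W):
  P1: W <- D <- B -> Z -> H
  P2: W <- D <- B -> P <- Z -> H
  P3: W <- D <- B -> H
  P4: W <- D -> P <- B -> Z -> H
  P5: W <- D -> P <- B -> H
  P6: W <- D -> P <- Z <- B -> H
  P7: W <- D -> P <- Z -> H
  P8: W <- D -> H
Condition 1 (no descendant of W in the set): holds — descendants of W are {H, P}; none are in {B, Z}.
Condition 2 (every backdoor path blocked by {B, Z}):
  P1: blocked at fork node B ∈ conditioning set.
  P2: blocked at fork node B ∈ conditioning set.
  P3: blocked at fork node B ∈ conditioning set.
  P4: blocked at collider P (neither it nor any descendant is in the conditioning set).
  P5: blocked at collider P (neither it nor any descendant is in the conditioning set).
  P6: blocked at collider P (neither it nor any descendant is in the conditioning set).
  P7: blocked at collider P (neither it nor any descendant is in the conditioning set).
  P8: open — no interior node is in the conditioning set.
{B, Z} does not satisfy the backdoor criterion.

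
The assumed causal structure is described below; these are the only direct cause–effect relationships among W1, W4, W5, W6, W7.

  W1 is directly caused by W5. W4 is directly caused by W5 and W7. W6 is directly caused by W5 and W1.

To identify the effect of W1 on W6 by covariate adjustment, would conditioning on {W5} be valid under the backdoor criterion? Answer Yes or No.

Yes

Backdoor paths from W1 to W6 (paths whose first edge points into W1):
  P1: W1 <- W5 -> W6
Condition 1 (no descendant of W1 in the set): holds — descendants of W1 are {W6}; none are in {W5}.
Condition 2 (every backdoor path blocked by {W5}):
  P1: blocked at fork node W5 ∈ conditioning set.
{W5} satisfies the backdoor criterion.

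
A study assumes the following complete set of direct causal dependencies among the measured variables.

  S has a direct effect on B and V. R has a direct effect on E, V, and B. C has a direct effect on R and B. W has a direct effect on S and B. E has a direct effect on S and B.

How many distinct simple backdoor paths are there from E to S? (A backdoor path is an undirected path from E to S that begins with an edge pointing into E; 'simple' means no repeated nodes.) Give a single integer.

5

A backdoor path from E to S is any simple undirected path whose first edge points into E (i.e. leaves E via a parent).
Parents of E: {R}.
Enumerating:
  P1: E <- R <- C -> B <- W -> S
  P2: E <- R <- C -> B <- S
  P3: E <- R -> V <- S
  P4: E <- R -> B <- W -> S
  P5: E <- R -> B <- S
That exhausts the simple backdoor paths. Count: 5.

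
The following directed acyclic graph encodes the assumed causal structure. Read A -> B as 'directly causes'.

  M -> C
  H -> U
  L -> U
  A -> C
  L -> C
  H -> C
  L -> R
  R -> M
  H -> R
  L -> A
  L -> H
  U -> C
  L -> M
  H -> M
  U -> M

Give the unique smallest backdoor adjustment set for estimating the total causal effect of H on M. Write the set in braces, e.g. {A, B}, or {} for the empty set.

{L}

Variables eligible for adjustment (non-descendants of H, excluding H and M): {A, L}.
Backdoor paths from H to M:
  P1: H <- L -> U -> M
  P2: H <- L -> U -> C <- M
  P3: H <- L -> A -> C <- U -> M
  P4: H <- L -> A -> C <- M
  P5: H <- L -> R -> M
  P6: H <- L -> M
  P7: H <- L -> C <- U -> M
  P8: H <- L -> C <- M
The empty set is not sufficient: P1 (H <- L -> U -> M) has no collider blocking it and no conditioned non-collider, so it is open.
Try {L}:
  P1: blocked at fork node L ∈ conditioning set.
  P2: blocked at fork node L ∈ conditioning set.
  P3: blocked at fork node L ∈ conditioning set.
  P4: blocked at fork node L ∈ conditioning set.
  P5: blocked at fork node L ∈ conditioning set.
  P6: blocked at fork node L ∈ conditioning set.
  P7: blocked at fork node L ∈ conditioning set.
  P8: blocked at fork node L ∈ conditioning set.
{L} contains no descendant of H and blocks every backdoor path.
No other singleton works — e.g. {A} leaves P1 open — so {L} is the unique smallest valid adjustment set.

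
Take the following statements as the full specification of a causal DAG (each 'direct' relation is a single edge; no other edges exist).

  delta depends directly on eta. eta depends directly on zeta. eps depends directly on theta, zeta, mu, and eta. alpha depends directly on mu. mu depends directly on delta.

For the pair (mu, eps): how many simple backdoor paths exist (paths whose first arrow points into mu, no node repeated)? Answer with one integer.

2

A backdoor path from mu to eps is any simple undirected path whose first edge points into mu (i.e. leaves mu via a parent).
Parents of mu: {delta}.
Enumerating:
  P1: mu <- delta <- eta <- zeta -> eps
  P2: mu <- delta <- eta -> eps
That exhausts the simple backdoor paths. Count: 2.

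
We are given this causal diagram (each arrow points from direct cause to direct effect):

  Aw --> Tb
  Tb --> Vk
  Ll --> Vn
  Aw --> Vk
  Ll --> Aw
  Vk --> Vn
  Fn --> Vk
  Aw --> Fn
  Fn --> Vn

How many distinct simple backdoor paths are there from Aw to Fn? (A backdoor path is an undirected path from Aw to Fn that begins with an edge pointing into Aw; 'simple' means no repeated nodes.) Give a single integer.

A backdoor path from Aw to Fn is any simple undirected path whose first edge points into Aw (i.e. leaves Aw via a parent).
Parents of Aw: {Ll}.
Enumerating:
  P1: Aw <- Ll -> Vn <- Fn
  P2: Aw <- Ll -> Vn <- Vk <- Fn
That exhausts the simple backdoor paths. Count: 2.

2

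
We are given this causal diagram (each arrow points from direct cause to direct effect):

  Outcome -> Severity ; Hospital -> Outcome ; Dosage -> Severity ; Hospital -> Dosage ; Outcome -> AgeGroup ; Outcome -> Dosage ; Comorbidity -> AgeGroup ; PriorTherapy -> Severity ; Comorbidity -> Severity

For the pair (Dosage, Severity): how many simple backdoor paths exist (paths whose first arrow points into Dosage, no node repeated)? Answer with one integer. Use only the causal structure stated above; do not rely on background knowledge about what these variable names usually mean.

4

A backdoor path from Dosage to Severity is any simple undirected path whose first edge points into Dosage (i.e. leaves Dosage via a parent).
Parents of Dosage: {Hospital, Outcome}.
Enumerating:
  P1: Dosage <- Hospital -> Outcome -> Severity
  P2: Dosage <- Hospital -> Outcome -> AgeGroup <- Comorbidity -> Severity
  P3: Dosage <- Outcome -> Severity
  P4: Dosage <- Outcome -> AgeGroup <- Comorbidity -> Severity
That exhausts the simple backdoor paths. Count: 4.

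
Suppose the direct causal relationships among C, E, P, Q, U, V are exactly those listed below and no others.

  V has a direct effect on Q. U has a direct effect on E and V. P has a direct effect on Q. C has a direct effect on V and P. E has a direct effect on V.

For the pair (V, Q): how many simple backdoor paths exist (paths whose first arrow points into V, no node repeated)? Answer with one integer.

A backdoor path from V to Q is any simple undirected path whose first edge points into V (i.e. leaves V via a parent).
Parents of V: {C, E, U}.
Enumerating:
  P1: V <- C -> P -> Q
That exhausts the simple backdoor paths. Count: 1.

1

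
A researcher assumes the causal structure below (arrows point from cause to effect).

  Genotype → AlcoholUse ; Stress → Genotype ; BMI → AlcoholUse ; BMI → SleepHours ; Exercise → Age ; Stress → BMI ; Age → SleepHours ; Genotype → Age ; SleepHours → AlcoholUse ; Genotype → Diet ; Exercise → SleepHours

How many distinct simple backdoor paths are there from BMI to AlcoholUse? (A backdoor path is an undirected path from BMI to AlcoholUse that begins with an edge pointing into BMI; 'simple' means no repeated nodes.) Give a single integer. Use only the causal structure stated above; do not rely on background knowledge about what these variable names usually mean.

A backdoor path from BMI to AlcoholUse is any simple undirected path whose first edge points into BMI (i.e. leaves BMI via a parent).
Parents of BMI: {Stress}.
Enumerating:
  P1: BMI <- Stress -> Genotype -> Age <- Exercise -> SleepHours -> AlcoholUse
  P2: BMI <- Stress -> Genotype -> Age -> SleepHours -> AlcoholUse
  P3: BMI <- Stress -> Genotype -> AlcoholUse
That exhausts the simple backdoor paths. Count: 3.

3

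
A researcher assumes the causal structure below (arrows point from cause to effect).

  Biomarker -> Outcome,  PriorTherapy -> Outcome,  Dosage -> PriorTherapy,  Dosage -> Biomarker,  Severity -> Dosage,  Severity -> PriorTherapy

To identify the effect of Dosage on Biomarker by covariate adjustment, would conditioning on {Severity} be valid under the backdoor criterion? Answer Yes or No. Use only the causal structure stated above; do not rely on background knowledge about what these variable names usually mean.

Backdoor paths from Dosage to Biomarker (paths whose first edge points into Dosage):
  P1: Dosage <- Severity -> PriorTherapy -> Outcome <- Biomarker
Condition 1 (no descendant of Dosage in the set): holds — descendants of Dosage are {Biomarker, Outcome, PriorTherapy}; none are in {Severity}.
Condition 2 (every backdoor path blocked by {Severity}):
  P1: blocked at fork node Severity ∈ conditioning set.
{Severity} satisfies the backdoor criterion.

Yes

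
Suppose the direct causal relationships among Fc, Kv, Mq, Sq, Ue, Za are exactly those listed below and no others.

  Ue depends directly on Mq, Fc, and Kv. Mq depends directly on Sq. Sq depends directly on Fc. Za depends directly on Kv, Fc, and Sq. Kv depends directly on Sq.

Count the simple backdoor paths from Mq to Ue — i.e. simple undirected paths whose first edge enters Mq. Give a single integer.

6

A backdoor path from Mq to Ue is any simple undirected path whose first edge points into Mq (i.e. leaves Mq via a parent).
Parents of Mq: {Sq}.
Enumerating:
  P1: Mq <- Sq <- Fc -> Za <- Kv -> Ue
  P2: Mq <- Sq <- Fc -> Ue
  P3: Mq <- Sq -> Kv -> Za <- Fc -> Ue
  P4: Mq <- Sq -> Kv -> Ue
  P5: Mq <- Sq -> Za <- Fc -> Ue
  P6: Mq <- Sq -> Za <- Kv -> Ue
That exhausts the simple backdoor paths. Count: 6.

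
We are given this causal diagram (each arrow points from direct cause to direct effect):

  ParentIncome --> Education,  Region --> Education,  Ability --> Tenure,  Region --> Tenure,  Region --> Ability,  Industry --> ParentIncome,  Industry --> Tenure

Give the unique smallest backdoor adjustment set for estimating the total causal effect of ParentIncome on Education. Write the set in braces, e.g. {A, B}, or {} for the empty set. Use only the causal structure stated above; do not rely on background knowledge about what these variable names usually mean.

Variables eligible for adjustment (non-descendants of ParentIncome, excluding ParentIncome and Education): {Ability, Industry, Region, Tenure}.
Backdoor paths from ParentIncome to Education:
  P1: ParentIncome <- Industry -> Tenure <- Region -> Education
  P2: ParentIncome <- Industry -> Tenure <- Ability <- Region -> Education
Each backdoor path contains an unconditioned collider, so every path is already blocked with the empty conditioning set:
  P1: blocked at collider Tenure (neither it nor any descendant is in the conditioning set).
  P2: blocked at collider Tenure (neither it nor any descendant is in the conditioning set).
The empty set is therefore the unique smallest valid set.

{}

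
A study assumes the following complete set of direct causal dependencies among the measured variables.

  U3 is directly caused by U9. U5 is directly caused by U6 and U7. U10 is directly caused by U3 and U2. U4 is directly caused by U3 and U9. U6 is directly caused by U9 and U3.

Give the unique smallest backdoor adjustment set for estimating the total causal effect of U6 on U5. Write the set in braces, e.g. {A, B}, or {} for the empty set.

{}

Variables eligible for adjustment (non-descendants of U6, excluding U6 and U5): {U10, U2, U3, U4, U7, U9}.
Backdoor paths from U6 to U5:
  (none)
With no backdoor paths the empty set already satisfies the criterion, and it is trivially minimal.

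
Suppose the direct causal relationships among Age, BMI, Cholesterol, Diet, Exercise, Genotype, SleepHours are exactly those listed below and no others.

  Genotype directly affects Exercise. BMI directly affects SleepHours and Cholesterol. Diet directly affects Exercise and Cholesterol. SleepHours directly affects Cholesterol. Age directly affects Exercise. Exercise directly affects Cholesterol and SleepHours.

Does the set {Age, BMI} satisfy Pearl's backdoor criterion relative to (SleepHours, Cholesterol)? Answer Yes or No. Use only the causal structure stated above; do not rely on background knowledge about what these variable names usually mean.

Backdoor paths from SleepHours to Cholesterol (paths whose first edge points into SleepHours):
  P1: SleepHours <- BMI -> Cholesterol
  P2: SleepHours <- Exercise <- Diet -> Cholesterol
  P3: SleepHours <- Exercise -> Cholesterol
Condition 1 (no descendant of SleepHours in the set): holds — descendants of SleepHours are {Cholesterol}; none are in {Age, BMI}.
Condition 2 (every backdoor path blocked by {Age, BMI}):
  P1: blocked at fork node BMI ∈ conditioning set.
  P2: open — no interior node is in the conditioning set.
  P3: open — no interior node is in the conditioning set.
{Age, BMI} does not satisfy the backdoor criterion.

No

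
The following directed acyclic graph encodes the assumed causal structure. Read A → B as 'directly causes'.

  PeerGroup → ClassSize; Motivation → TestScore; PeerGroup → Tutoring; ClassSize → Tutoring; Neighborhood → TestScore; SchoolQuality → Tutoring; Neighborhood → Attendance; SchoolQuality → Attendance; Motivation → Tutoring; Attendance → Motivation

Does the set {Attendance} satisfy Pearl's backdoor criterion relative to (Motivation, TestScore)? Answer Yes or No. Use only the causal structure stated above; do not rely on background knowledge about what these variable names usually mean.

Backdoor paths from Motivation to TestScore (paths whose first edge points into Motivation):
  P1: Motivation <- Attendance <- Neighborhood -> TestScore
Condition 1 (no descendant of Motivation in the set): holds — descendants of Motivation are {TestScore, Tutoring}; none are in {Attendance}.
Condition 2 (every backdoor path blocked by {Attendance}):
  P1: blocked at chain node Attendance ∈ conditioning set.
{Attendance} satisfies the backdoor criterion.

Yes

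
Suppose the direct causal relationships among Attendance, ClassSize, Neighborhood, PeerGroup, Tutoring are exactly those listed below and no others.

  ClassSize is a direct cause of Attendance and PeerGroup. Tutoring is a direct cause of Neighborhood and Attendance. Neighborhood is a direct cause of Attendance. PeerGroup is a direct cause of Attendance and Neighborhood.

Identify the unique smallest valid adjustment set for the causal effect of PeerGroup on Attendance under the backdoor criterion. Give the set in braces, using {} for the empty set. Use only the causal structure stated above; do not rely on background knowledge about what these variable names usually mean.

Variables eligible for adjustment (non-descendants of PeerGroup, excluding PeerGroup and Attendance): {ClassSize, Tutoring}.
Backdoor paths from PeerGroup to Attendance:
  P1: PeerGroup <- ClassSize -> Attendance
The empty set is not sufficient: P1 (PeerGroup <- ClassSize -> Attendance) has no collider blocking it and no conditioned non-collider, so it is open.
Try {ClassSize}:
  P1: blocked at fork node ClassSize ∈ conditioning set.
{ClassSize} contains no descendant of PeerGroup and blocks every backdoor path.
No other singleton works — e.g. {Tutoring} leaves P1 open — so {ClassSize} is the unique smallest valid adjustment set.

{ClassSize}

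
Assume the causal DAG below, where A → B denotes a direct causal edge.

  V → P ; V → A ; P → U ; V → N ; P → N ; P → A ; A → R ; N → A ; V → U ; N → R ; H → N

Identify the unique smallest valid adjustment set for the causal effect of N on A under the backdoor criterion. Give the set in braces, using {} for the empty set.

{P, V}

Variables eligible for adjustment (non-descendants of N, excluding N and A): {H, P, U, V}.
Backdoor paths from N to A:
  P1: N <- V -> P -> A
  P2: N <- V -> A
  P3: N <- V -> U <- P -> A
  P4: N <- P <- V -> A
  P5: N <- P -> A
  P6: N <- P -> U <- V -> A
The empty set is not sufficient: P1 (N <- V -> P -> A) has no collider blocking it and no conditioned non-collider, so it is open.
Try {P, V}:
  P1: blocked at fork node V ∈ conditioning set.
  P2: blocked at fork node V ∈ conditioning set.
  P3: blocked at fork node V ∈ conditioning set.
  P4: blocked at chain node P ∈ conditioning set.
  P5: blocked at fork node P ∈ conditioning set.
  P6: blocked at fork node P ∈ conditioning set.
{P, V} contains no descendant of N and blocks every backdoor path.
Every element of {P, V} is needed (dropping P leaves P5 open; dropping V leaves P2 open), so no proper subset is valid.
Among all size-2 subsets of the eligible variables, only {P, V} blocks every backdoor path, so it is the unique smallest valid adjustment set.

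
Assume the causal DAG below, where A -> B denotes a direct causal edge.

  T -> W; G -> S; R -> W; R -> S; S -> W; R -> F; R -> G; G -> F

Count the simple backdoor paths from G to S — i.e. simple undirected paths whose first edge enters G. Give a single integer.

A backdoor path from G to S is any simple undirected path whose first edge points into G (i.e. leaves G via a parent).
Parents of G: {R}.
Enumerating:
  P1: G <- R -> S
  P2: G <- R -> W <- S
That exhausts the simple backdoor paths. Count: 2.

2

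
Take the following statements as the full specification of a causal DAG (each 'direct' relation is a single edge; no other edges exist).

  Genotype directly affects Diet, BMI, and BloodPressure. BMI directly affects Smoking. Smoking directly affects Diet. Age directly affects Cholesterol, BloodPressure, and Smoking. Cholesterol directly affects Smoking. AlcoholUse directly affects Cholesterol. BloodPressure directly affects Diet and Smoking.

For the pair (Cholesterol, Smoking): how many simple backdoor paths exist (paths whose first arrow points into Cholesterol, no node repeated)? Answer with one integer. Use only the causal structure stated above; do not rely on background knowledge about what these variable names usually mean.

A backdoor path from Cholesterol to Smoking is any simple undirected path whose first edge points into Cholesterol (i.e. leaves Cholesterol via a parent).
Parents of Cholesterol: {Age, AlcoholUse}.
Enumerating:
  P1: Cholesterol <- Age -> BloodPressure <- Genotype -> BMI -> Smoking
  P2: Cholesterol <- Age -> BloodPressure <- Genotype -> Diet <- Smoking
  P3: Cholesterol <- Age -> BloodPressure -> Smoking
  P4: Cholesterol <- Age -> BloodPressure -> Diet <- Genotype -> BMI -> Smoking
  P5: Cholesterol <- Age -> BloodPressure -> Diet <- Smoking
  P6: Cholesterol <- Age -> Smoking
That exhausts the simple backdoor paths. Count: 6.

6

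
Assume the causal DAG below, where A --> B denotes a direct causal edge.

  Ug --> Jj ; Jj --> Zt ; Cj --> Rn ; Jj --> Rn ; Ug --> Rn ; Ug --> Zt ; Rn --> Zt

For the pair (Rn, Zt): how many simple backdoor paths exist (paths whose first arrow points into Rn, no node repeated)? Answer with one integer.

A backdoor path from Rn to Zt is any simple undirected path whose first edge points into Rn (i.e. leaves Rn via a parent).
Parents of Rn: {Cj, Jj, Ug}.
Enumerating:
  P1: Rn <- Ug -> Jj -> Zt
  P2: Rn <- Ug -> Zt
  P3: Rn <- Jj <- Ug -> Zt
  P4: Rn <- Jj -> Zt
That exhausts the simple backdoor paths. Count: 4.

4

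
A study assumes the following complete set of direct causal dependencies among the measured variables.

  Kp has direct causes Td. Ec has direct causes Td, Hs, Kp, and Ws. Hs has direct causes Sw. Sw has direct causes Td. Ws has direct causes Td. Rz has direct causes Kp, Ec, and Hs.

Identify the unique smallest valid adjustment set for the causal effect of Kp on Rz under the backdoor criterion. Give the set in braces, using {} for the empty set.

Variables eligible for adjustment (non-descendants of Kp, excluding Kp and Rz): {Hs, Sw, Td, Ws}.
Backdoor paths from Kp to Rz:
  P1: Kp <- Td -> Sw -> Hs -> Ec -> Rz
  P2: Kp <- Td -> Sw -> Hs -> Rz
  P3: Kp <- Td -> Ws -> Ec <- Hs -> Rz
  P4: Kp <- Td -> Ws -> Ec -> Rz
  P5: Kp <- Td -> Ec <- Hs -> Rz
  P6: Kp <- Td -> Ec -> Rz
The empty set is not sufficient: P1 (Kp <- Td -> Sw -> Hs -> Ec -> Rz) has no collider blocking it and no conditioned non-collider, so it is open.
Try {Td}:
  P1: blocked at fork node Td ∈ conditioning set.
  P2: blocked at fork node Td ∈ conditioning set.
  P3: blocked at fork node Td ∈ conditioning set.
  P4: blocked at fork node Td ∈ conditioning set.
  P5: blocked at fork node Td ∈ conditioning set.
  P6: blocked at fork node Td ∈ conditioning set.
{Td} contains no descendant of Kp and blocks every backdoor path.
No other singleton works — e.g. {Sw} leaves P4 open — so {Td} is the unique smallest valid adjustment set.

{Td}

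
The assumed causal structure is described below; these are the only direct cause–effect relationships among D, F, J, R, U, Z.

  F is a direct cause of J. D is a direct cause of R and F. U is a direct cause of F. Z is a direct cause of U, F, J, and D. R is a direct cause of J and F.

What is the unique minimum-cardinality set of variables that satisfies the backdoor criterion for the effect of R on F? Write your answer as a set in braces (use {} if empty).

{D}

Variables eligible for adjustment (non-descendants of R, excluding R and F): {D, U, Z}.
Backdoor paths from R to F:
  P1: R <- D <- Z -> U -> F
  P2: R <- D <- Z -> F
  P3: R <- D <- Z -> J <- F
  P4: R <- D -> F
The empty set is not sufficient: P1 (R <- D <- Z -> U -> F) has no collider blocking it and no conditioned non-collider, so it is open.
Try {D}:
  P1: blocked at chain node D ∈ conditioning set.
  P2: blocked at chain node D ∈ conditioning set.
  P3: blocked at chain node D ∈ conditioning set.
  P4: blocked at fork node D ∈ conditioning set.
{D} contains no descendant of R and blocks every backdoor path.
No other singleton works — e.g. {Z} leaves P4 open — so {D} is the unique smallest valid adjustment set.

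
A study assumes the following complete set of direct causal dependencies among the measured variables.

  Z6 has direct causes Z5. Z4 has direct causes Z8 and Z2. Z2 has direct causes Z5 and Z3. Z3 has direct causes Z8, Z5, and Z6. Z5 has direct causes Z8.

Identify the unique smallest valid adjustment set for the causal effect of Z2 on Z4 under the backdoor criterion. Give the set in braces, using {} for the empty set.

Variables eligible for adjustment (non-descendants of Z2, excluding Z2 and Z4): {Z3, Z5, Z6, Z8}.
Backdoor paths from Z2 to Z4:
  P1: Z2 <- Z5 <- Z8 -> Z4
  P2: Z2 <- Z5 -> Z6 -> Z3 <- Z8 -> Z4
  P3: Z2 <- Z5 -> Z3 <- Z8 -> Z4
  P4: Z2 <- Z3 <- Z8 -> Z4
  P5: Z2 <- Z3 <- Z5 <- Z8 -> Z4
  P6: Z2 <- Z3 <- Z6 <- Z5 <- Z8 -> Z4
The empty set is not sufficient: P1 (Z2 <- Z5 <- Z8 -> Z4) has no collider blocking it and no conditioned non-collider, so it is open.
Try {Z8}:
  P1: blocked at fork node Z8 ∈ conditioning set.
  P2: blocked at collider Z3 (neither it nor any descendant is in the conditioning set).
  P3: blocked at collider Z3 (neither it nor any descendant is in the conditioning set).
  P4: blocked at fork node Z8 ∈ conditioning set.
  P5: blocked at fork node Z8 ∈ conditioning set.
  P6: blocked at fork node Z8 ∈ conditioning set.
{Z8} contains no descendant of Z2 and blocks every backdoor path.
No other singleton works — e.g. {Z5} leaves P4 open — so {Z8} is the unique smallest valid adjustment set.

{Z8}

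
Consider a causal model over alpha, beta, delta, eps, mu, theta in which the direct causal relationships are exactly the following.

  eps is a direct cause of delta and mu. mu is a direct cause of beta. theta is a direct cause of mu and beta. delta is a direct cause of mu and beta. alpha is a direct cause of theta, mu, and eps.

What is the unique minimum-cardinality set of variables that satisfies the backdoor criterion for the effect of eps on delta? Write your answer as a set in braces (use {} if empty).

Variables eligible for adjustment (non-descendants of eps, excluding eps and delta): {alpha, theta}.
Backdoor paths from eps to delta:
  P1: eps <- alpha -> theta -> mu <- delta
  P2: eps <- alpha -> theta -> mu -> beta <- delta
  P3: eps <- alpha -> theta -> beta <- delta
  P4: eps <- alpha -> theta -> beta <- mu <- delta
  P5: eps <- alpha -> mu <- delta
  P6: eps <- alpha -> mu <- theta -> beta <- delta
  P7: eps <- alpha -> mu -> beta <- delta
Each backdoor path contains an unconditioned collider, so every path is already blocked with the empty conditioning set:
  P1: blocked at collider mu (neither it nor any descendant is in the conditioning set).
  P2: blocked at collider beta (neither it nor any descendant is in the conditioning set).
  P3: blocked at collider beta (neither it nor any descendant is in the conditioning set).
  P4: blocked at collider beta (neither it nor any descendant is in the conditioning set).
  P5: blocked at collider mu (neither it nor any descendant is in the conditioning set).
  P6: blocked at collider mu (neither it nor any descendant is in the conditioning set).
  P7: blocked at collider beta (neither it nor any descendant is in the conditioning set).
The empty set is therefore the unique smallest valid set.

{}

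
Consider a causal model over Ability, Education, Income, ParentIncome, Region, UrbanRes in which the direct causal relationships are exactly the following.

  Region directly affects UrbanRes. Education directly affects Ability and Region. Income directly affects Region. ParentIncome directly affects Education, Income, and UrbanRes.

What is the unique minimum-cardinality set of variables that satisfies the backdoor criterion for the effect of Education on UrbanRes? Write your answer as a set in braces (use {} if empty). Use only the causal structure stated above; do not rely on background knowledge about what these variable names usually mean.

Variables eligible for adjustment (non-descendants of Education, excluding Education and UrbanRes): {Income, ParentIncome}.
Backdoor paths from Education to UrbanRes:
  P1: Education <- ParentIncome -> Income -> Region -> UrbanRes
  P2: Education <- ParentIncome -> UrbanRes
The empty set is not sufficient: P1 (Education <- ParentIncome -> Income -> Region -> UrbanRes) has no collider blocking it and no conditioned non-collider, so it is open.
Try {ParentIncome}:
  P1: blocked at fork node ParentIncome ∈ conditioning set.
  P2: blocked at fork node ParentIncome ∈ conditioning set.
{ParentIncome} contains no descendant of Education and blocks every backdoor path.
No other singleton works — e.g. {Income} leaves P2 open — so {ParentIncome} is the unique smallest valid adjustment set.

{ParentIncome}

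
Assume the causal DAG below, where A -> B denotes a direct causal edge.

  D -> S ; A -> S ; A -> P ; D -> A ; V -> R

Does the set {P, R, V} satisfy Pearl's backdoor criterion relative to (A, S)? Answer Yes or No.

Backdoor paths from A to S (paths whose first edge points into A):
  P1: A <- D -> S
Condition 1 (no descendant of A in the set): FAILS — P is a descendant of A.
Condition 2 (every backdoor path blocked by {P, R, V}):
  P1: open — no interior node is in the conditioning set.
{P, R, V} does not satisfy the backdoor criterion.

No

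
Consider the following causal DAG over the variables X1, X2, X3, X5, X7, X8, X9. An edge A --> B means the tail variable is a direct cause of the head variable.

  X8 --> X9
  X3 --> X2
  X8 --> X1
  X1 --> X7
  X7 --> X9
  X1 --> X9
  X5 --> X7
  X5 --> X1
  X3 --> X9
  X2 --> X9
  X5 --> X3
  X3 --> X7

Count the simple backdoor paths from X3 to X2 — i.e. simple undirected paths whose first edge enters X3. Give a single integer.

A backdoor path from X3 to X2 is any simple undirected path whose first edge points into X3 (i.e. leaves X3 via a parent).
Parents of X3: {X5}.
Enumerating:
  P1: X3 <- X5 -> X1 <- X8 -> X9 <- X2
  P2: X3 <- X5 -> X1 -> X7 -> X9 <- X2
  P3: X3 <- X5 -> X1 -> X9 <- X2
  P4: X3 <- X5 -> X7 <- X1 <- X8 -> X9 <- X2
  P5: X3 <- X5 -> X7 <- X1 -> X9 <- X2
  P6: X3 <- X5 -> X7 -> X9 <- X2
That exhausts the simple backdoor paths. Count: 6.

6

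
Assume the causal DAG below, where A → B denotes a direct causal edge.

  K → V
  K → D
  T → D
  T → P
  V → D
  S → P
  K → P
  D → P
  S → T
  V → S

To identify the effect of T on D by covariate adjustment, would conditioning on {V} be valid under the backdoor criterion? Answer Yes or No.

Backdoor paths from T to D (paths whose first edge points into T):
  P1: T <- S <- V <- K -> D
  P2: T <- S <- V <- K -> P <- D
  P3: T <- S <- V -> D
  P4: T <- S -> P <- K -> V -> D
  P5: T <- S -> P <- K -> D
  P6: T <- S -> P <- D
Condition 1 (no descendant of T in the set): holds — descendants of T are {D, P}; none are in {V}.
Condition 2 (every backdoor path blocked by {V}):
  P1: blocked at chain node V ∈ conditioning set.
  P2: blocked at chain node V ∈ conditioning set.
  P3: blocked at fork node V ∈ conditioning set.
  P4: blocked at collider P (neither it nor any descendant is in the conditioning set).
  P5: blocked at collider P (neither it nor any descendant is in the conditioning set).
  P6: blocked at collider P (neither it nor any descendant is in the conditioning set).
{V} satisfies the backdoor criterion.

Yes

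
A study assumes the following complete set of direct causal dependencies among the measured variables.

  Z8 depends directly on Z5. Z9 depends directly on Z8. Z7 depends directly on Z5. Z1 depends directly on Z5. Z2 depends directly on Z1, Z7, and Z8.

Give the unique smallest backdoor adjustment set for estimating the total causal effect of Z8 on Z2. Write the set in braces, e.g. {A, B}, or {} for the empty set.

{Z5}

Variables eligible for adjustment (non-descendants of Z8, excluding Z8 and Z2): {Z1, Z5, Z7}.
Backdoor paths from Z8 to Z2:
  P1: Z8 <- Z5 -> Z1 -> Z2
  P2: Z8 <- Z5 -> Z7 -> Z2
The empty set is not sufficient: P1 (Z8 <- Z5 -> Z1 -> Z2) has no collider blocking it and no conditioned non-collider, so it is open.
Try {Z5}:
  P1: blocked at fork node Z5 ∈ conditioning set.
  P2: blocked at fork node Z5 ∈ conditioning set.
{Z5} contains no descendant of Z8 and blocks every backdoor path.
No other singleton works — e.g. {Z1} leaves P2 open — so {Z5} is the unique smallest valid adjustment set.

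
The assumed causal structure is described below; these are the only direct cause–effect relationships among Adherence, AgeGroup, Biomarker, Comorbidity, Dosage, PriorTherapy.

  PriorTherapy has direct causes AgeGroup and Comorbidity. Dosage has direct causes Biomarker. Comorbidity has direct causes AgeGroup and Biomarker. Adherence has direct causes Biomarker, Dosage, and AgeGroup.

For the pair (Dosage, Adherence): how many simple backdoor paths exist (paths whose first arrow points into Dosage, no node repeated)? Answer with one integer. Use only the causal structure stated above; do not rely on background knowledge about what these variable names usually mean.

A backdoor path from Dosage to Adherence is any simple undirected path whose first edge points into Dosage (i.e. leaves Dosage via a parent).
Parents of Dosage: {Biomarker}.
Enumerating:
  P1: Dosage <- Biomarker -> Comorbidity <- AgeGroup -> Adherence
  P2: Dosage <- Biomarker -> Comorbidity -> PriorTherapy <- AgeGroup -> Adherence
  P3: Dosage <- Biomarker -> Adherence
That exhausts the simple backdoor paths. Count: 3.

3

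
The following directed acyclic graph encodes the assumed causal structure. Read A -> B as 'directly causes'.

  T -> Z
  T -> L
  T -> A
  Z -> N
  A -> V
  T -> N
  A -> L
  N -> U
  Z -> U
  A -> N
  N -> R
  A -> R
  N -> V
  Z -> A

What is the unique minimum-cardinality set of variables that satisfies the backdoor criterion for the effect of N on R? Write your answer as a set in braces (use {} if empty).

{A}

Variables eligible for adjustment (non-descendants of N, excluding N and R): {A, L, T, Z}.
Backdoor paths from N to R:
  P1: N <- T -> Z -> A -> R
  P2: N <- T -> A -> R
  P3: N <- T -> L <- A -> R
  P4: N <- Z <- T -> A -> R
  P5: N <- Z <- T -> L <- A -> R
  P6: N <- Z -> A -> R
  P7: N <- A -> R
The empty set is not sufficient: P1 (N <- T -> Z -> A -> R) has no collider blocking it and no conditioned non-collider, so it is open.
Try {A}:
  P1: blocked at chain node A ∈ conditioning set.
  P2: blocked at chain node A ∈ conditioning set.
  P3: blocked at collider L (neither it nor any descendant is in the conditioning set).
  P4: blocked at chain node A ∈ conditioning set.
  P5: blocked at collider L (neither it nor any descendant is in the conditioning set).
  P6: blocked at chain node A ∈ conditioning set.
  P7: blocked at fork node A ∈ conditioning set.
{A} contains no descendant of N and blocks every backdoor path.
No other singleton works — e.g. {T} leaves P6 open — so {A} is the unique smallest valid adjustment set.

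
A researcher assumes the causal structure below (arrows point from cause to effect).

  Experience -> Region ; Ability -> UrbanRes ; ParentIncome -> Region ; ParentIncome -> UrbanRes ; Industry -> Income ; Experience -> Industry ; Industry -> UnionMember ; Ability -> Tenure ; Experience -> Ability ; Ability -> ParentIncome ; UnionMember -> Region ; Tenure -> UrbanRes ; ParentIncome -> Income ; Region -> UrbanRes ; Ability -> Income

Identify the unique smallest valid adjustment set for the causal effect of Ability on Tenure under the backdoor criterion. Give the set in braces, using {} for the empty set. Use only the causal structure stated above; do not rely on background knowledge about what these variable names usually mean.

Variables eligible for adjustment (non-descendants of Ability, excluding Ability and Tenure): {Experience, Industry, UnionMember}.
Backdoor paths from Ability to Tenure:
  P1: Ability <- Experience -> Industry -> UnionMember -> Region <- ParentIncome -> UrbanRes <- Tenure
  P2: Ability <- Experience -> Industry -> UnionMember -> Region -> UrbanRes <- Tenure
  P3: Ability <- Experience -> Industry -> Income <- ParentIncome -> Region -> UrbanRes <- Tenure
  P4: Ability <- Experience -> Industry -> Income <- ParentIncome -> UrbanRes <- Tenure
  P5: Ability <- Experience -> Region <- UnionMember <- Industry -> Income <- ParentIncome -> UrbanRes <- Tenure
  P6: Ability <- Experience -> Region <- ParentIncome -> UrbanRes <- Tenure
  P7: Ability <- Experience -> Region -> UrbanRes <- Tenure
Each backdoor path contains an unconditioned collider, so every path is already blocked with the empty conditioning set:
  P1: blocked at collider Region (neither it nor any descendant is in the conditioning set).
  P2: blocked at collider UrbanRes (neither it nor any descendant is in the conditioning set).
  P3: blocked at collider Income (neither it nor any descendant is in the conditioning set).
  P4: blocked at collider Income (neither it nor any descendant is in the conditioning set).
  P5: blocked at collider Region (neither it nor any descendant is in the conditioning set).
  P6: blocked at collider Region (neither it nor any descendant is in the conditioning set).
  P7: blocked at collider UrbanRes (neither it nor any descendant is in the conditioning set).
The empty set is therefore the unique smallest valid set.

{}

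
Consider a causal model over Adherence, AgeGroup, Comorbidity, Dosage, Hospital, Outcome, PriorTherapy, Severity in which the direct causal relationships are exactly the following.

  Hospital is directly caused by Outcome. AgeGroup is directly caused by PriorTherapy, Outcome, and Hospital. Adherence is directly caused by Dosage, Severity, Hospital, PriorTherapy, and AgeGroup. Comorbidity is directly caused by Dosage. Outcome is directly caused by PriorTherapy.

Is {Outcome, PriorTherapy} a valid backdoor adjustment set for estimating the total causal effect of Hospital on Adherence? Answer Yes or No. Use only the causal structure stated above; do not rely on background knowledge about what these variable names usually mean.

Backdoor paths from Hospital to Adherence (paths whose first edge points into Hospital):
  P1: Hospital <- Outcome <- PriorTherapy -> AgeGroup -> Adherence
  P2: Hospital <- Outcome <- PriorTherapy -> Adherence
  P3: Hospital <- Outcome -> AgeGroup <- PriorTherapy -> Adherence
  P4: Hospital <- Outcome -> AgeGroup -> Adherence
Condition 1 (no descendant of Hospital in the set): holds — descendants of Hospital are {Adherence, AgeGroup}; none are in {Outcome, PriorTherapy}.
Condition 2 (every backdoor path blocked by {Outcome, PriorTherapy}):
  P1: blocked at chain node Outcome ∈ conditioning set.
  P2: blocked at chain node Outcome ∈ conditioning set.
  P3: blocked at fork node Outcome ∈ conditioning set.
  P4: blocked at fork node Outcome ∈ conditioning set.
{Outcome, PriorTherapy} satisfies the backdoor criterion.

Yes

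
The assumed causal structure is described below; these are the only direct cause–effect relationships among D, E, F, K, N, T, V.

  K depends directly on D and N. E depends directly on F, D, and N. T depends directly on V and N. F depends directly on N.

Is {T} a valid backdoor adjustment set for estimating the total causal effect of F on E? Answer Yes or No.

No

Backdoor paths from F to E (paths whose first edge points into F):
  P1: F <- N -> K <- D -> E
  P2: F <- N -> E
Condition 1 (no descendant of F in the set): holds — descendants of F are {E}; none are in {T}.
Condition 2 (every backdoor path blocked by {T}):
  P1: blocked at collider K (neither it nor any descendant is in the conditioning set).
  P2: open — no interior node is in the conditioning set.
{T} does not satisfy the backdoor criterion.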